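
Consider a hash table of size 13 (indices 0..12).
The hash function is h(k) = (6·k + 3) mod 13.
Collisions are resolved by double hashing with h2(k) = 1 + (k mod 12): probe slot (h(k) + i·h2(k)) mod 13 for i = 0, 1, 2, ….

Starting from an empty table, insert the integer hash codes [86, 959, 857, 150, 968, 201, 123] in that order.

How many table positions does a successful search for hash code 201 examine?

86: h=12 -> slot 12
959: h=11 -> slot 11
857: h=10 -> slot 10
150: h=6 -> slot 6
968: h=0 -> slot 0
201: h=0, h2=10, probe 0,10,7 -> slot 7
123: h=0, h2=4, probe 0,4 -> slot 4
Table: [968, ., ., ., 123, ., 150, 201, ., ., 857, 959, 86]
Lookup 201: h=0, h2=10, probe 0,10,7 → found at 7.

3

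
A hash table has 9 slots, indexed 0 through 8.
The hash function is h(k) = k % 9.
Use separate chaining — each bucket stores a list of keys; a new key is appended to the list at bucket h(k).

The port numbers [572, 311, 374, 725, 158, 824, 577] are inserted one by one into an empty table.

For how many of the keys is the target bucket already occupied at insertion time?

572 -> bucket 5
311 -> bucket 5 (collision)
374 -> bucket 5 (collision)
725 -> bucket 5 (collision)
158 -> bucket 5 (collision)
824 -> bucket 5 (collision)
577 -> bucket 1
Final buckets:
0: .
1: 577
2: .
3: .
4: .
5: 572 -> 311 -> 374 -> 725 -> 158 -> 824
6: .
7: .
8: .

5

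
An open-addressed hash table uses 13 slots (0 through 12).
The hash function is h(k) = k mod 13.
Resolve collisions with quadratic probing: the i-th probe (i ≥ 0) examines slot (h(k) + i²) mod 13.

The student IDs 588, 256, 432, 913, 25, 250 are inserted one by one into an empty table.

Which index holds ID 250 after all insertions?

6

Insert 588: h=3, slot 3 empty → index 3.
Insert 256: h=9, slot 9 empty → index 9.
Insert 432: h=3, slot 3 occupied → index 4.
Insert 913: h=3, slots 3,4 occupied → index 7.
Insert 25: h=12, slot 12 empty → index 12.
Insert 250: h=3, slots 3,4,7,12 occupied → index 6.
Table: [_, _, _, 588, 432, _, 250, 913, _, 256, _, _, 25]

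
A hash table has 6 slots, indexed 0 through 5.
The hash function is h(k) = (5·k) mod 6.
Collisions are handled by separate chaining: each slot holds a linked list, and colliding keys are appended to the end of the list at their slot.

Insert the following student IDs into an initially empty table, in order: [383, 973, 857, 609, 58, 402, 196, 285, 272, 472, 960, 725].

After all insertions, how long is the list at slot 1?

3

383 -> bucket 1
973 -> bucket 5
857 -> bucket 1 (collision)
609 -> bucket 3
58 -> bucket 2
402 -> bucket 0
196 -> bucket 2 (collision)
285 -> bucket 3 (collision)
272 -> bucket 4
472 -> bucket 2 (collision)
960 -> bucket 0 (collision)
725 -> bucket 1 (collision)
Final buckets:
0: 402 -> 960
1: 383 -> 857 -> 725
2: 58 -> 196 -> 472
3: 609 -> 285
4: 272
5: 973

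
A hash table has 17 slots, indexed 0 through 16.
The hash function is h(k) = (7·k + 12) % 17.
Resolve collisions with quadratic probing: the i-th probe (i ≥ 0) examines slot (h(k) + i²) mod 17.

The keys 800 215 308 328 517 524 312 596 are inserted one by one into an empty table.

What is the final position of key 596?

6

Insert 800: h=2, slot 2 empty => index 2.
Insert 215: h=4, slot 4 empty => index 4.
Insert 308: h=9, slot 9 empty => index 9.
Insert 328: h=13, slot 13 empty => index 13.
Insert 517: h=10, slot 10 empty => index 10.
Insert 524: h=8, slot 8 empty => index 8.
Insert 312: h=3, slot 3 empty => index 3.
Insert 596: h=2, slots 2,3 occupied => index 6.
Table: [∅, ∅, 800, 312, 215, ∅, 596, ∅, 524, 308, 517, ∅, ∅, 328, ∅, ∅, ∅]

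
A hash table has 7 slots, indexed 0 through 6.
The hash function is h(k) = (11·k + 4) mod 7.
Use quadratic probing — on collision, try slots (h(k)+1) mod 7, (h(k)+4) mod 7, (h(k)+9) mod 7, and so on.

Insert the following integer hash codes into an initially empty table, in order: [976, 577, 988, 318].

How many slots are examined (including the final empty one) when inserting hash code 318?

3

976 hashes to 2; slot 2 is free => place at 2.
577 hashes to 2; 2 taken => place at 3.
988 hashes to 1; slot 1 is free => place at 1.
318 hashes to 2; 2,3 taken => place at 6.
Table: [_, 988, 976, 577, _, _, 318]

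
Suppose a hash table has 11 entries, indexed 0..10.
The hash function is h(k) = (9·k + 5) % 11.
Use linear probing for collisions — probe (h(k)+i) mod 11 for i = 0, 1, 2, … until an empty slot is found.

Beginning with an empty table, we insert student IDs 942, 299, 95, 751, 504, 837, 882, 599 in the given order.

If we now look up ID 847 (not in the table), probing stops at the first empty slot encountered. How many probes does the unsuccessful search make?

942: h=2 => slot 2
299: h=1 => slot 1
95: h=2, probe 2,3 => slot 3
751: h=10 => slot 10
504: h=9 => slot 9
837: h=3, probe 3,4 => slot 4
882: h=1, probe 1,2,3,4,5 => slot 5
599: h=6 => slot 6
Table: [., 299, 942, 95, 837, 882, 599, ., ., 504, 751]
Lookup 847: h=5, probe 5,6,7 → slot 7 empty, not found.

3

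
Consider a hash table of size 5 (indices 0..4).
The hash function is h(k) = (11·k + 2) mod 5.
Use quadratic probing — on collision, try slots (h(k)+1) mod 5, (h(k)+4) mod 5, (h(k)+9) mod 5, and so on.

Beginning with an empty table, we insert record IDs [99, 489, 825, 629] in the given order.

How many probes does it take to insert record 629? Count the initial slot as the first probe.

Insert 99: h=1, slot 1 empty -> index 1.
Insert 489: h=1, slot 1 occupied -> index 2.
Insert 825: h=2, slot 2 occupied -> index 3.
Insert 629: h=1, slots 1,2 occupied -> index 0.
Table: [629, 99, 489, 825, _]

3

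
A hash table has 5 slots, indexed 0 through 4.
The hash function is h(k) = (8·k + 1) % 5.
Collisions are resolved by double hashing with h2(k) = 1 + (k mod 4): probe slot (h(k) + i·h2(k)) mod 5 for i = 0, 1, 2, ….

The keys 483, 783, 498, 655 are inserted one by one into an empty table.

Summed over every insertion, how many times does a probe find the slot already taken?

2

483 hashes to 0; slot 0 is free → place at 0.
783 hashes to 0, h2=4; 0 taken → place at 4.
498 hashes to 0, h2=3; 0 taken → place at 3.
655 hashes to 1; slot 1 is free → place at 1.
Table: [483, 655, ∅, 498, 783]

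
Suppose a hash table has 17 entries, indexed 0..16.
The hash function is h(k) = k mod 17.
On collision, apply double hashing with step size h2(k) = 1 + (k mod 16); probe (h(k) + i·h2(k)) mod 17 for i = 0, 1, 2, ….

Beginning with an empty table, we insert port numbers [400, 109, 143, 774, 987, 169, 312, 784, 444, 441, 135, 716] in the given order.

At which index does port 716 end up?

8

Insert 400: h=9, slot 9 empty → index 9.
Insert 109: h=7, slot 7 empty → index 7.
Insert 143: h=7, h2=16, slot 7 occupied → index 6.
Insert 774: h=9, h2=7, slot 9 occupied → index 16.
Insert 987: h=1, slot 1 empty → index 1.
Insert 169: h=16, h2=10, slots 16,9 occupied → index 2.
Insert 312: h=6, h2=9, slot 6 occupied → index 15.
Insert 784: h=2, h2=1, slot 2 occupied → index 3.
Insert 444: h=2, h2=13, slots 2,15 occupied → index 11.
Insert 441: h=16, h2=10, slots 16,9,2 occupied → index 12.
Insert 135: h=16, h2=8, slots 16,7,15,6 occupied → index 14.
Insert 716: h=2, h2=13, slots 2,15,11,7,3,16,12 occupied → index 8.
Table: [—, 987, 169, 784, —, —, 143, 109, 716, 400, —, 444, 441, —, 135, 312, 774]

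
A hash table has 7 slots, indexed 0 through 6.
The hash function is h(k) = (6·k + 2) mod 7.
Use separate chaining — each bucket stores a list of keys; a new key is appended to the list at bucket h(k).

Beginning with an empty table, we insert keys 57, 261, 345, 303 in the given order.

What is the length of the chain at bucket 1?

1

57 → bucket 1
261 → bucket 0
345 → bucket 0 (collision)
303 → bucket 0 (collision)
Final buckets:
0: 261 -> 345 -> 303
1: 57
2: ∅
3: ∅
4: ∅
5: ∅
6: ∅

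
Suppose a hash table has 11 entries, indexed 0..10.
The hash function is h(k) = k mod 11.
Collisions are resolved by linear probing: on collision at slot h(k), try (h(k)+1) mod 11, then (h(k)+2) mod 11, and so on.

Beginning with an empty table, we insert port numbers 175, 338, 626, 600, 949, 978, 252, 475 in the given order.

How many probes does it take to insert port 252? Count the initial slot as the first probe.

175: h=10 → slot 10
338: h=8 → slot 8
626: h=10, probe 10,0 → slot 0
600: h=6 → slot 6
949: h=3 → slot 3
978: h=10, probe 10,0,1 → slot 1
252: h=10, probe 10,0,1,2 → slot 2
475: h=2, probe 2,3,4 → slot 4
Table: [626, 978, 252, 949, 475, ∅, 600, ∅, 338, ∅, 175]

4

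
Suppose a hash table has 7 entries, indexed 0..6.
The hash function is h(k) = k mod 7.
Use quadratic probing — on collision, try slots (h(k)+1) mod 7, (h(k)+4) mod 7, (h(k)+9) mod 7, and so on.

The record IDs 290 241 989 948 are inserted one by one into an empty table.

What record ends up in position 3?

290

290: h=3 -> slot 3
241: h=3, probe 3,4 -> slot 4
989: h=2 -> slot 2
948: h=3, probe 3,4,0 -> slot 0
Table: [948, _, 989, 290, 241, _, _]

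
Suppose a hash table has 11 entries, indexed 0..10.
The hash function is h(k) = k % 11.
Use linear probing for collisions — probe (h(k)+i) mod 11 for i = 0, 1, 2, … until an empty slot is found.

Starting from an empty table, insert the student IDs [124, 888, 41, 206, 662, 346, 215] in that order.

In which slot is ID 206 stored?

10

124: h=3 → slot 3
888: h=8 → slot 8
41: h=8, probe 8,9 → slot 9
206: h=8, probe 8,9,10 → slot 10
662: h=2 → slot 2
346: h=5 → slot 5
215: h=6 → slot 6
Table: [—, —, 662, 124, —, 346, 215, —, 888, 41, 206]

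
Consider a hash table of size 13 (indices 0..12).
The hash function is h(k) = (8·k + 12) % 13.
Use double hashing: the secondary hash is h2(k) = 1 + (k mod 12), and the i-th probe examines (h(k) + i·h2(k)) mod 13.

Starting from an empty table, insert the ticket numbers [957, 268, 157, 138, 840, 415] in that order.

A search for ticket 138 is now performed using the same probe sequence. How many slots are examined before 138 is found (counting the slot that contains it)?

2

957 hashes to 11; slot 11 is free => place at 11.
268 hashes to 11, h2=5; 11 taken => place at 3.
157 hashes to 7; slot 7 is free => place at 7.
138 hashes to 11, h2=7; 11 taken => place at 5.
840 hashes to 11, h2=1; 11 taken => place at 12.
415 hashes to 4; slot 4 is free => place at 4.
Table: [—, —, —, 268, 415, 138, —, 157, —, —, —, 957, 840]
Lookup 138: h=11, h2=7, probe 11,5 → found at 5.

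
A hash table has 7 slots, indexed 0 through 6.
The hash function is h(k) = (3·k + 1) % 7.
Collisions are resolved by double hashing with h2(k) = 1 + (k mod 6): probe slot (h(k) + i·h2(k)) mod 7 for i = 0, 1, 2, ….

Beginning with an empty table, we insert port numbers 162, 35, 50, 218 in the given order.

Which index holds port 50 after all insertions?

0

162: h=4 => slot 4
35: h=1 => slot 1
50: h=4, h2=3, probe 4,0 => slot 0
218: h=4, h2=3, probe 4,0,3 => slot 3
Table: [50, 35, -, 218, 162, -, -]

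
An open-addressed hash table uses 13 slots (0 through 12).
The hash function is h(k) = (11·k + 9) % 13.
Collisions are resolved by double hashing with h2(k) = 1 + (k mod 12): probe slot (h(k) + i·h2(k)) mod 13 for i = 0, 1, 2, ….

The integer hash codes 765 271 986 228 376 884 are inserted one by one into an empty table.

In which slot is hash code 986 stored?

3

765: h=0 => slot 0
271: h=0, h2=8, probe 0,8 => slot 8
986: h=0, h2=3, probe 0,3 => slot 3
228: h=8, h2=1, probe 8,9 => slot 9
376: h=11 => slot 11
884: h=9, h2=9, probe 9,5 => slot 5
Table: [765, _, _, 986, _, 884, _, _, 271, 228, _, 376, _]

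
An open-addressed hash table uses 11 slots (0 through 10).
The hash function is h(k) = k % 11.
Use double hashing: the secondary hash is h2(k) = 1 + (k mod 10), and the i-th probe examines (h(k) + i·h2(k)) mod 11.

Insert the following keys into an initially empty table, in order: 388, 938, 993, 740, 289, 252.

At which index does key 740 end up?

Insert 388: h=3, slot 3 empty -> index 3.
Insert 938: h=3, h2=9, slot 3 occupied -> index 1.
Insert 993: h=3, h2=4, slot 3 occupied -> index 7.
Insert 740: h=3, h2=1, slot 3 occupied -> index 4.
Insert 289: h=3, h2=10, slot 3 occupied -> index 2.
Insert 252: h=10, slot 10 empty -> index 10.
Table: [∅, 938, 289, 388, 740, ∅, ∅, 993, ∅, ∅, 252]

4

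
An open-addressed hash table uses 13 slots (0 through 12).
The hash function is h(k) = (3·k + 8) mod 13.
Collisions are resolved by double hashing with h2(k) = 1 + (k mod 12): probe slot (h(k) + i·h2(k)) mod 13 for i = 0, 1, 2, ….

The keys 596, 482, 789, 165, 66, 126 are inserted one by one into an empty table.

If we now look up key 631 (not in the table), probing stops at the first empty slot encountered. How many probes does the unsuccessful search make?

Insert 596: h=2, slot 2 empty -> index 2.
Insert 482: h=11, slot 11 empty -> index 11.
Insert 789: h=9, slot 9 empty -> index 9.
Insert 165: h=9, h2=10, slot 9 occupied -> index 6.
Insert 66: h=11, h2=7, slot 11 occupied -> index 5.
Insert 126: h=9, h2=7, slot 9 occupied -> index 3.
Table: [-, -, 596, 126, -, 66, 165, -, -, 789, -, 482, -]
Lookup 631: h=3, h2=8, probe 3,11,6,1 → slot 1 empty, not found.

4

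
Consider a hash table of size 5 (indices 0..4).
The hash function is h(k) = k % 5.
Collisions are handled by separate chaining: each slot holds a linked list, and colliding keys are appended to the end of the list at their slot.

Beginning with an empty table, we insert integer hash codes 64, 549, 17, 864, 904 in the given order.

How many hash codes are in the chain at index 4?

4

Insert 64: h=4, bucket 4 empty -> new chain.
Insert 549: h=4, bucket 4 nonempty -> append to chain.
Insert 17: h=2, bucket 2 empty -> new chain.
Insert 864: h=4, bucket 4 nonempty -> append to chain.
Insert 904: h=4, bucket 4 nonempty -> append to chain.
Final buckets:
0: —
1: —
2: 17
3: —
4: 64 -> 549 -> 864 -> 904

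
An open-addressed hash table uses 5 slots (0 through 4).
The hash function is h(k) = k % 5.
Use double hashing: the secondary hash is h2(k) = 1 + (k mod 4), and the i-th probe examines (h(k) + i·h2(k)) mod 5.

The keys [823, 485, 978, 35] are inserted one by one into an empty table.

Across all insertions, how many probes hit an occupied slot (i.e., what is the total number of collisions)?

823 hashes to 3; slot 3 is free => place at 3.
485 hashes to 0; slot 0 is free => place at 0.
978 hashes to 3, h2=3; 3 taken => place at 1.
35 hashes to 0, h2=4; 0 taken => place at 4.
Table: [485, 978, —, 823, 35]

2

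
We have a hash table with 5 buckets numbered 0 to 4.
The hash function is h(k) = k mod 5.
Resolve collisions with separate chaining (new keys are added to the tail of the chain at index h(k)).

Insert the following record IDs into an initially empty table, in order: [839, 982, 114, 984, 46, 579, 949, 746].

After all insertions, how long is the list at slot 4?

Insert 839: h=4, bucket 4 empty → new chain.
Insert 982: h=2, bucket 2 empty → new chain.
Insert 114: h=4, bucket 4 nonempty → append to chain.
Insert 984: h=4, bucket 4 nonempty → append to chain.
Insert 46: h=1, bucket 1 empty → new chain.
Insert 579: h=4, bucket 4 nonempty → append to chain.
Insert 949: h=4, bucket 4 nonempty → append to chain.
Insert 746: h=1, bucket 1 nonempty → append to chain.
Final buckets:
0: ∅
1: 46 -> 746
2: 982
3: ∅
4: 839 -> 114 -> 984 -> 579 -> 949

5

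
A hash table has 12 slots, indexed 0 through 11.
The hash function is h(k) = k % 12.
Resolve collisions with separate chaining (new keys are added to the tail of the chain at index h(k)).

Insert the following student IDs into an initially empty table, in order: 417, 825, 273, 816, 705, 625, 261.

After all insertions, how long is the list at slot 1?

417 → bucket 9
825 → bucket 9 (collision)
273 → bucket 9 (collision)
816 → bucket 0
705 → bucket 9 (collision)
625 → bucket 1
261 → bucket 9 (collision)
Final buckets:
0: 816
1: 625
2: -
3: -
4: -
5: -
6: -
7: -
8: -
9: 417 -> 825 -> 273 -> 705 -> 261
10: -
11: -

1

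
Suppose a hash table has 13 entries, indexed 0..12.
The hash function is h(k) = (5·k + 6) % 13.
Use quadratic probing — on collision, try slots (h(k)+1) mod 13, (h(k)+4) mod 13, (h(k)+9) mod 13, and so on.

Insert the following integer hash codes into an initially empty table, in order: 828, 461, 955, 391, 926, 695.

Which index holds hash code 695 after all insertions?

Insert 828: h=12, slot 12 empty -> index 12.
Insert 461: h=10, slot 10 empty -> index 10.
Insert 955: h=10, slot 10 occupied -> index 11.
Insert 391: h=11, slots 11,12 occupied -> index 2.
Insert 926: h=8, slot 8 empty -> index 8.
Insert 695: h=10, slots 10,11 occupied -> index 1.
Table: [-, 695, 391, -, -, -, -, -, 926, -, 461, 955, 828]

1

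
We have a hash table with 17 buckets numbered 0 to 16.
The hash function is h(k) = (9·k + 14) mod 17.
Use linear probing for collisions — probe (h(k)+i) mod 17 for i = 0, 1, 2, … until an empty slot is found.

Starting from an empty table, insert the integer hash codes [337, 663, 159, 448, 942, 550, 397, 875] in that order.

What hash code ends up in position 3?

Insert 337: h=4, slot 4 empty => index 4.
Insert 663: h=14, slot 14 empty => index 14.
Insert 159: h=0, slot 0 empty => index 0.
Insert 448: h=0, slot 0 occupied => index 1.
Insert 942: h=9, slot 9 empty => index 9.
Insert 550: h=0, slots 0,1 occupied => index 2.
Insert 397: h=0, slots 0,1,2 occupied => index 3.
Insert 875: h=1, slots 1,2,3,4 occupied => index 5.
Table: [159, 448, 550, 397, 337, 875, _, _, _, 942, _, _, _, _, 663, _, _]

397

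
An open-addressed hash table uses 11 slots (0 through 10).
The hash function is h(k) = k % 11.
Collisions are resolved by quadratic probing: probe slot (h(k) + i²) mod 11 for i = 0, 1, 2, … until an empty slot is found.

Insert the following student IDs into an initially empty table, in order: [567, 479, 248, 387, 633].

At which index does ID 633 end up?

Insert 567: h=6, slot 6 empty => index 6.
Insert 479: h=6, slot 6 occupied => index 7.
Insert 248: h=6, slots 6,7 occupied => index 10.
Insert 387: h=2, slot 2 empty => index 2.
Insert 633: h=6, slots 6,7,10 occupied => index 4.
Table: [., ., 387, ., 633, ., 567, 479, ., ., 248]

4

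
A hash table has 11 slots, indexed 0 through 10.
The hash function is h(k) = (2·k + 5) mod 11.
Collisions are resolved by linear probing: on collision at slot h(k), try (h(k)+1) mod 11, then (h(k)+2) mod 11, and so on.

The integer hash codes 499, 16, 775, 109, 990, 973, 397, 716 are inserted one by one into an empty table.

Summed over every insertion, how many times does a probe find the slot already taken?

8

499: h=2 -> slot 2
16: h=4 -> slot 4
775: h=4, probe 4,5 -> slot 5
109: h=3 -> slot 3
990: h=5, probe 5,6 -> slot 6
973: h=4, probe 4,5,6,7 -> slot 7
397: h=7, probe 7,8 -> slot 8
716: h=7, probe 7,8,9 -> slot 9
Table: [., ., 499, 109, 16, 775, 990, 973, 397, 716, .]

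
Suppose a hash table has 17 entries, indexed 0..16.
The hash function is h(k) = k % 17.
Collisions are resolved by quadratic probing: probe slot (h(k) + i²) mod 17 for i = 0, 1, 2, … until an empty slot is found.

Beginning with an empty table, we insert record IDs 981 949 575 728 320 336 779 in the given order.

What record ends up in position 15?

Insert 981: h=12, slot 12 empty → index 12.
Insert 949: h=14, slot 14 empty → index 14.
Insert 575: h=14, slot 14 occupied → index 15.
Insert 728: h=14, slots 14,15 occupied → index 1.
Insert 320: h=14, slots 14,15,1 occupied → index 6.
Insert 336: h=13, slot 13 empty → index 13.
Insert 779: h=14, slots 14,15,1,6,13 occupied → index 5.
Table: [-, 728, -, -, -, 779, 320, -, -, -, -, -, 981, 336, 949, 575, -]

575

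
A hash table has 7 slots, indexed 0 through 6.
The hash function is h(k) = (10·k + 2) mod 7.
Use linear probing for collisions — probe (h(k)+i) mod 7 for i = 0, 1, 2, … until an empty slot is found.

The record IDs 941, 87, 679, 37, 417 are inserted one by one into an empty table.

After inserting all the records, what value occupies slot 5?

941: h=4 -> slot 4
87: h=4, probe 4,5 -> slot 5
679: h=2 -> slot 2
37: h=1 -> slot 1
417: h=0 -> slot 0
Table: [417, 37, 679, -, 941, 87, -]

87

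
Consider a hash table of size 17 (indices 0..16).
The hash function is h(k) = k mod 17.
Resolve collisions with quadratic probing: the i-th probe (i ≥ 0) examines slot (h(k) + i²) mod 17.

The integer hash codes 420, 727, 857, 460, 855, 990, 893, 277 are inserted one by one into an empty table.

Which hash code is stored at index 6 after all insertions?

420: h=12 -> slot 12
727: h=13 -> slot 13
857: h=7 -> slot 7
460: h=1 -> slot 1
855: h=5 -> slot 5
990: h=4 -> slot 4
893: h=9 -> slot 9
277: h=5, probe 5,6 -> slot 6
Table: [., 460, ., ., 990, 855, 277, 857, ., 893, ., ., 420, 727, ., ., .]

277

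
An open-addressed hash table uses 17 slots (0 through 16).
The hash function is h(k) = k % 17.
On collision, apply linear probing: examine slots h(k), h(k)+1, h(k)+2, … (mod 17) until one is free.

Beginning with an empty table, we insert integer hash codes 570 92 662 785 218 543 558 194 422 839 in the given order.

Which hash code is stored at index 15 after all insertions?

558

Insert 570: h=9, slot 9 empty → index 9.
Insert 92: h=7, slot 7 empty → index 7.
Insert 662: h=16, slot 16 empty → index 16.
Insert 785: h=3, slot 3 empty → index 3.
Insert 218: h=14, slot 14 empty → index 14.
Insert 543: h=16, slot 16 occupied → index 0.
Insert 558: h=14, slot 14 occupied → index 15.
Insert 194: h=7, slot 7 occupied → index 8.
Insert 422: h=14, slots 14,15,16,0 occupied → index 1.
Insert 839: h=6, slot 6 empty → index 6.
Table: [543, 422, —, 785, —, —, 839, 92, 194, 570, —, —, —, —, 218, 558, 662]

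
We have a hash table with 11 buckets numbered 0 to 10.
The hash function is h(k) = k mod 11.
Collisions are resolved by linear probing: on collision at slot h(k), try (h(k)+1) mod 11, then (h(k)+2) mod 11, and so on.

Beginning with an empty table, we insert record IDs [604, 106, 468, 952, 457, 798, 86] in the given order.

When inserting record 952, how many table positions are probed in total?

3

604: h=10 → slot 10
106: h=7 → slot 7
468: h=6 → slot 6
952: h=6, probe 6,7,8 → slot 8
457: h=6, probe 6,7,8,9 → slot 9
798: h=6, probe 6,7,8,9,10,0 → slot 0
86: h=9, probe 9,10,0,1 → slot 1
Table: [798, 86, _, _, _, _, 468, 106, 952, 457, 604]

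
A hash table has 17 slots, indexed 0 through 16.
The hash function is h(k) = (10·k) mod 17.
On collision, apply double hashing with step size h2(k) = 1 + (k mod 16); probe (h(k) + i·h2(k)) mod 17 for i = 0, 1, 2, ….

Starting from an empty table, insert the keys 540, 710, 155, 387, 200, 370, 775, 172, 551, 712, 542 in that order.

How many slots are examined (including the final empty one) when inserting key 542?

3

Insert 540: h=11, slot 11 empty → index 11.
Insert 710: h=11, h2=7, slot 11 occupied → index 1.
Insert 155: h=3, slot 3 empty → index 3.
Insert 387: h=11, h2=4, slot 11 occupied → index 15.
Insert 200: h=11, h2=9, slots 11,3 occupied → index 12.
Insert 370: h=11, h2=3, slot 11 occupied → index 14.
Insert 775: h=15, h2=8, slot 15 occupied → index 6.
Insert 172: h=3, h2=13, slot 3 occupied → index 16.
Insert 551: h=2, slot 2 empty → index 2.
Insert 712: h=14, h2=9, slots 14,6,15 occupied → index 7.
Insert 542: h=14, h2=15, slots 14,12 occupied → index 10.
Table: [∅, 710, 551, 155, ∅, ∅, 775, 712, ∅, ∅, 542, 540, 200, ∅, 370, 387, 172]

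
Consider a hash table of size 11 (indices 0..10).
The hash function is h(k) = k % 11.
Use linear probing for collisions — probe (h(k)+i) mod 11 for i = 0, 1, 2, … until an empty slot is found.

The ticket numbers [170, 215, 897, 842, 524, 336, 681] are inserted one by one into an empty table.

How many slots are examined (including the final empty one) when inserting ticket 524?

Insert 170: h=5, slot 5 empty -> index 5.
Insert 215: h=6, slot 6 empty -> index 6.
Insert 897: h=6, slot 6 occupied -> index 7.
Insert 842: h=6, slots 6,7 occupied -> index 8.
Insert 524: h=7, slots 7,8 occupied -> index 9.
Insert 336: h=6, slots 6,7,8,9 occupied -> index 10.
Insert 681: h=10, slot 10 occupied -> index 0.
Table: [681, -, -, -, -, 170, 215, 897, 842, 524, 336]

3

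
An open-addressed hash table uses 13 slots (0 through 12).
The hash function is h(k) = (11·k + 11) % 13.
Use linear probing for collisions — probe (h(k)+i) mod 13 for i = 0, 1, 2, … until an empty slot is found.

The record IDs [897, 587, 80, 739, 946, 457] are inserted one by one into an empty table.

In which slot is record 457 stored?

897: h=11 → slot 11
587: h=7 → slot 7
80: h=7, probe 7,8 → slot 8
739: h=2 → slot 2
946: h=4 → slot 4
457: h=7, probe 7,8,9 → slot 9
Table: [_, _, 739, _, 946, _, _, 587, 80, 457, _, 897, _]

9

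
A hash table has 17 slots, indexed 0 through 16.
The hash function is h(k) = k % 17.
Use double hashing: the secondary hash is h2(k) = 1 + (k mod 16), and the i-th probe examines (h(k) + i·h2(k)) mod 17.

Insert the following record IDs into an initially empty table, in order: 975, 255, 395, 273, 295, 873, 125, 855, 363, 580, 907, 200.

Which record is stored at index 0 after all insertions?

255

Insert 975: h=6, slot 6 empty -> index 6.
Insert 255: h=0, slot 0 empty -> index 0.
Insert 395: h=4, slot 4 empty -> index 4.
Insert 273: h=1, slot 1 empty -> index 1.
Insert 295: h=6, h2=8, slot 6 occupied -> index 14.
Insert 873: h=6, h2=10, slot 6 occupied -> index 16.
Insert 125: h=6, h2=14, slot 6 occupied -> index 3.
Insert 855: h=5, slot 5 empty -> index 5.
Insert 363: h=6, h2=12, slots 6,1 occupied -> index 13.
Insert 580: h=2, slot 2 empty -> index 2.
Insert 907: h=6, h2=12, slots 6,1,13 occupied -> index 8.
Insert 200: h=13, h2=9, slots 13,5,14,6 occupied -> index 15.
Table: [255, 273, 580, 125, 395, 855, 975, ∅, 907, ∅, ∅, ∅, ∅, 363, 295, 200, 873]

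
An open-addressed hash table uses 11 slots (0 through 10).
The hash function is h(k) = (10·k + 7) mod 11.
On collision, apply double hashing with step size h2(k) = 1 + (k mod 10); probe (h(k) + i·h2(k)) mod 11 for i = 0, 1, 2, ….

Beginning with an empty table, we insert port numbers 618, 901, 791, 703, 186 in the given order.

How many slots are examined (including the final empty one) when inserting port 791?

Insert 618: h=5, slot 5 empty -> index 5.
Insert 901: h=8, slot 8 empty -> index 8.
Insert 791: h=8, h2=2, slot 8 occupied -> index 10.
Insert 703: h=8, h2=4, slot 8 occupied -> index 1.
Insert 186: h=8, h2=7, slot 8 occupied -> index 4.
Table: [—, 703, —, —, 186, 618, —, —, 901, —, 791]

2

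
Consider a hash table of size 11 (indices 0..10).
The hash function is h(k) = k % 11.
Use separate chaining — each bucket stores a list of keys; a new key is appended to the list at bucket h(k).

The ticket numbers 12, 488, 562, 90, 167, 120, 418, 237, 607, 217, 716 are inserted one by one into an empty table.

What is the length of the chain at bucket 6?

1

12 → bucket 1
488 → bucket 4
562 → bucket 1 (collision)
90 → bucket 2
167 → bucket 2 (collision)
120 → bucket 10
418 → bucket 0
237 → bucket 6
607 → bucket 2 (collision)
217 → bucket 8
716 → bucket 1 (collision)
Final buckets:
0: 418
1: 12 -> 562 -> 716
2: 90 -> 167 -> 607
3: —
4: 488
5: —
6: 237
7: —
8: 217
9: —
10: 120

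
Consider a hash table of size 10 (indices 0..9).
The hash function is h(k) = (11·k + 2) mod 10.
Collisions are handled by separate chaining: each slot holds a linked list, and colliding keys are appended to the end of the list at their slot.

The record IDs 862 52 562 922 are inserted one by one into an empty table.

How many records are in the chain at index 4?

4

862 → bucket 4
52 → bucket 4 (collision)
562 → bucket 4 (collision)
922 → bucket 4 (collision)
Final buckets:
0: ∅
1: ∅
2: ∅
3: ∅
4: 862 -> 52 -> 562 -> 922
5: ∅
6: ∅
7: ∅
8: ∅
9: ∅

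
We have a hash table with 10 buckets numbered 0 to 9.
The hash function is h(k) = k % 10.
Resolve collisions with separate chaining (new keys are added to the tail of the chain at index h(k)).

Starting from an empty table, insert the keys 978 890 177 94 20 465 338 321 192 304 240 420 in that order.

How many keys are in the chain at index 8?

Insert 978: h=8, bucket 8 empty -> new chain.
Insert 890: h=0, bucket 0 empty -> new chain.
Insert 177: h=7, bucket 7 empty -> new chain.
Insert 94: h=4, bucket 4 empty -> new chain.
Insert 20: h=0, bucket 0 nonempty -> append to chain.
Insert 465: h=5, bucket 5 empty -> new chain.
Insert 338: h=8, bucket 8 nonempty -> append to chain.
Insert 321: h=1, bucket 1 empty -> new chain.
Insert 192: h=2, bucket 2 empty -> new chain.
Insert 304: h=4, bucket 4 nonempty -> append to chain.
Insert 240: h=0, bucket 0 nonempty -> append to chain.
Insert 420: h=0, bucket 0 nonempty -> append to chain.
Final buckets:
0: 890 -> 20 -> 240 -> 420
1: 321
2: 192
3: ∅
4: 94 -> 304
5: 465
6: ∅
7: 177
8: 978 -> 338
9: ∅

2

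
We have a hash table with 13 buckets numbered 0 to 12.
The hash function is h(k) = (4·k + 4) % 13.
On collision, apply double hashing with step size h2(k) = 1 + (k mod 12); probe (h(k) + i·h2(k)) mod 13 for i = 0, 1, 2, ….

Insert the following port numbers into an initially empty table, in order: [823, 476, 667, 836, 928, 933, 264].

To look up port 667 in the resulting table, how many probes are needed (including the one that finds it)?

2

823: h=7 → slot 7
476: h=10 → slot 10
667: h=7, h2=8, probe 7,2 → slot 2
836: h=7, h2=9, probe 7,3 → slot 3
928: h=11 → slot 11
933: h=5 → slot 5
264: h=7, h2=1, probe 7,8 → slot 8
Table: [∅, ∅, 667, 836, ∅, 933, ∅, 823, 264, ∅, 476, 928, ∅]
Lookup 667: h=7, h2=8, probe 7,2 → found at 2.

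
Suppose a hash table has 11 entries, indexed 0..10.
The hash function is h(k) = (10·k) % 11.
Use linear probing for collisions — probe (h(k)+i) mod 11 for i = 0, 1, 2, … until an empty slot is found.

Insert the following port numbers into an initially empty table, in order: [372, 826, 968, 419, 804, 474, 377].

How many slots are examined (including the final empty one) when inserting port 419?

3

372 hashes to 2; slot 2 is free -> place at 2.
826 hashes to 10; slot 10 is free -> place at 10.
968 hashes to 0; slot 0 is free -> place at 0.
419 hashes to 10; 10,0 taken -> place at 1.
804 hashes to 10; 10,0,1,2 taken -> place at 3.
474 hashes to 10; 10,0,1,2,3 taken -> place at 4.
377 hashes to 8; slot 8 is free -> place at 8.
Table: [968, 419, 372, 804, 474, ., ., ., 377, ., 826]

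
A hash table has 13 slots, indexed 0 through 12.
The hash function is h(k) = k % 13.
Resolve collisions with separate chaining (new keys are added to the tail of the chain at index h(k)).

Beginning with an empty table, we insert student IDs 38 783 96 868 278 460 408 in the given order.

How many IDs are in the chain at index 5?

38 -> bucket 12
783 -> bucket 3
96 -> bucket 5
868 -> bucket 10
278 -> bucket 5 (collision)
460 -> bucket 5 (collision)
408 -> bucket 5 (collision)
Final buckets:
0: -
1: -
2: -
3: 783
4: -
5: 96 -> 278 -> 460 -> 408
6: -
7: -
8: -
9: -
10: 868
11: -
12: 38

4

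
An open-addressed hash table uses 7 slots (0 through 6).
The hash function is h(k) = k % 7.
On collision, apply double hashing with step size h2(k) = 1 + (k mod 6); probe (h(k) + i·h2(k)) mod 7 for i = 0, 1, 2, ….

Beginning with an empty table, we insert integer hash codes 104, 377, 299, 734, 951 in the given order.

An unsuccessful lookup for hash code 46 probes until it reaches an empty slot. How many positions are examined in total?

104 hashes to 6; slot 6 is free → place at 6.
377 hashes to 6, h2=6; 6 taken → place at 5.
299 hashes to 5, h2=6; 5 taken → place at 4.
734 hashes to 6, h2=3; 6 taken → place at 2.
951 hashes to 6, h2=4; 6 taken → place at 3.
Table: [_, _, 734, 951, 299, 377, 104]
Lookup 46: h=4, h2=5, probe 4,2,0 → slot 0 empty, not found.

3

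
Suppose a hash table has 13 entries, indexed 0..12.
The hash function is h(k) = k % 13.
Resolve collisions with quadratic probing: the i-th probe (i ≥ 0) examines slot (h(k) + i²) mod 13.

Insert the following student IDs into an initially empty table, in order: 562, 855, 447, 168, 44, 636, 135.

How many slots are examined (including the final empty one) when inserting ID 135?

562 hashes to 3; slot 3 is free => place at 3.
855 hashes to 10; slot 10 is free => place at 10.
447 hashes to 5; slot 5 is free => place at 5.
168 hashes to 12; slot 12 is free => place at 12.
44 hashes to 5; 5 taken => place at 6.
636 hashes to 12; 12 taken => place at 0.
135 hashes to 5; 5,6 taken => place at 9.
Table: [636, _, _, 562, _, 447, 44, _, _, 135, 855, _, 168]

3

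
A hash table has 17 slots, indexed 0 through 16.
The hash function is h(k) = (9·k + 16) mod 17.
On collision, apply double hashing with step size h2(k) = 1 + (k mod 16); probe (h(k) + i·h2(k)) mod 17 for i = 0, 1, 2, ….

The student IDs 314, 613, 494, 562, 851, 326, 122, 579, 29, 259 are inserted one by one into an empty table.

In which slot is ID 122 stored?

14

Insert 314: h=3, slot 3 empty => index 3.
Insert 613: h=8, slot 8 empty => index 8.
Insert 494: h=8, h2=15, slot 8 occupied => index 6.
Insert 562: h=8, h2=3, slot 8 occupied => index 11.
Insert 851: h=8, h2=4, slot 8 occupied => index 12.
Insert 326: h=9, slot 9 empty => index 9.
Insert 122: h=9, h2=11, slots 9,3 occupied => index 14.
Insert 579: h=8, h2=4, slots 8,12 occupied => index 16.
Insert 29: h=5, slot 5 empty => index 5.
Insert 259: h=1, slot 1 empty => index 1.
Table: [_, 259, _, 314, _, 29, 494, _, 613, 326, _, 562, 851, _, 122, _, 579]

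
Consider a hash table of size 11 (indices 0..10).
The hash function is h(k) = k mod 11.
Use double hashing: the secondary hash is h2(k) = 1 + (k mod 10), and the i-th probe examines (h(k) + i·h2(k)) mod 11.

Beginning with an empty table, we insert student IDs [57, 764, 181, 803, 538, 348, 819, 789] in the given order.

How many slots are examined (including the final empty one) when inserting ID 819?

2

Insert 57: h=2, slot 2 empty => index 2.
Insert 764: h=5, slot 5 empty => index 5.
Insert 181: h=5, h2=2, slot 5 occupied => index 7.
Insert 803: h=0, slot 0 empty => index 0.
Insert 538: h=10, slot 10 empty => index 10.
Insert 348: h=7, h2=9, slots 7,5 occupied => index 3.
Insert 819: h=5, h2=10, slot 5 occupied => index 4.
Insert 789: h=8, slot 8 empty => index 8.
Table: [803, ., 57, 348, 819, 764, ., 181, 789, ., 538]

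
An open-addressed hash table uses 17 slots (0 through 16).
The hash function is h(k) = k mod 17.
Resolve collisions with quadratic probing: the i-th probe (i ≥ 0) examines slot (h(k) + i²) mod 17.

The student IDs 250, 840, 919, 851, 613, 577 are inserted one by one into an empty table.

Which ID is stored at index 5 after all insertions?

613

250: h=12 => slot 12
840: h=7 => slot 7
919: h=1 => slot 1
851: h=1, probe 1,2 => slot 2
613: h=1, probe 1,2,5 => slot 5
577: h=16 => slot 16
Table: [., 919, 851, ., ., 613, ., 840, ., ., ., ., 250, ., ., ., 577]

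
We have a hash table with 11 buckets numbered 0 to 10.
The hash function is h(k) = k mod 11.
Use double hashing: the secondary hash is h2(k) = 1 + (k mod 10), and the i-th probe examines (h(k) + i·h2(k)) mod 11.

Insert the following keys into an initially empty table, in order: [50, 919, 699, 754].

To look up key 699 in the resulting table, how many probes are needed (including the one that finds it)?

50 hashes to 6; slot 6 is free => place at 6.
919 hashes to 6, h2=10; 6 taken => place at 5.
699 hashes to 6, h2=10; 6,5 taken => place at 4.
754 hashes to 6, h2=5; 6 taken => place at 0.
Table: [754, -, -, -, 699, 919, 50, -, -, -, -]
Lookup 699: h=6, h2=10, probe 6,5,4 → found at 4.

3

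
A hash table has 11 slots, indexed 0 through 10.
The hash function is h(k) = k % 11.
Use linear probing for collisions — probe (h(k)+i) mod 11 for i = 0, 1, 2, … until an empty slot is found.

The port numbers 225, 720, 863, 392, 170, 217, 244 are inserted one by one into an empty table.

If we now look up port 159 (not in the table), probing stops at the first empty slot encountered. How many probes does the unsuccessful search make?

225: h=5 => slot 5
720: h=5, probe 5,6 => slot 6
863: h=5, probe 5,6,7 => slot 7
392: h=7, probe 7,8 => slot 8
170: h=5, probe 5,6,7,8,9 => slot 9
217: h=8, probe 8,9,10 => slot 10
244: h=2 => slot 2
Table: [., ., 244, ., ., 225, 720, 863, 392, 170, 217]
Lookup 159: h=5, probe 5,6,7,8,9,10,0 → slot 0 empty, not found.

7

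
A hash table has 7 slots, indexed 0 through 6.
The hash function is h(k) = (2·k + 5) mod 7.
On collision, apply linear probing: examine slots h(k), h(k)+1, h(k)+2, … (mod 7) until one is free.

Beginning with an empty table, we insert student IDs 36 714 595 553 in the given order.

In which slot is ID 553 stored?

36: h=0 => slot 0
714: h=5 => slot 5
595: h=5, probe 5,6 => slot 6
553: h=5, probe 5,6,0,1 => slot 1
Table: [36, 553, -, -, -, 714, 595]

1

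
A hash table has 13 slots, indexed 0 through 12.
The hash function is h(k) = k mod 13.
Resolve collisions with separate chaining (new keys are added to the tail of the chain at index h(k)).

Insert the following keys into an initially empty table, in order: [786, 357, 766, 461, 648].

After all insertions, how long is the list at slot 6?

786 -> bucket 6
357 -> bucket 6 (collision)
766 -> bucket 12
461 -> bucket 6 (collision)
648 -> bucket 11
Final buckets:
0: _
1: _
2: _
3: _
4: _
5: _
6: 786 -> 357 -> 461
7: _
8: _
9: _
10: _
11: 648
12: 766

3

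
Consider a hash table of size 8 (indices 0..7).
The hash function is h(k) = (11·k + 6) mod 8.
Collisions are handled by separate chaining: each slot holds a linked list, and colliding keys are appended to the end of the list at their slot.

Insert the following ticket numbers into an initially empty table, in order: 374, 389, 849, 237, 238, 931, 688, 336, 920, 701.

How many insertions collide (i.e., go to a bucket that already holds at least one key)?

374 → bucket 0
389 → bucket 5
849 → bucket 1
237 → bucket 5 (collision)
238 → bucket 0 (collision)
931 → bucket 7
688 → bucket 6
336 → bucket 6 (collision)
920 → bucket 6 (collision)
701 → bucket 5 (collision)
Final buckets:
0: 374 -> 238
1: 849
2: _
3: _
4: _
5: 389 -> 237 -> 701
6: 688 -> 336 -> 920
7: 931

5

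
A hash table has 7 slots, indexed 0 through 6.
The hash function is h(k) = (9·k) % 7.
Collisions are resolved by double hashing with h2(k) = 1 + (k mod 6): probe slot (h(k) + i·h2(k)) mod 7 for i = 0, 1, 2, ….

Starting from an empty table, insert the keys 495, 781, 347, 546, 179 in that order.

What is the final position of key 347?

0

495 hashes to 3; slot 3 is free -> place at 3.
781 hashes to 1; slot 1 is free -> place at 1.
347 hashes to 1, h2=6; 1 taken -> place at 0.
546 hashes to 0, h2=1; 0,1 taken -> place at 2.
179 hashes to 1, h2=6; 1,0 taken -> place at 6.
Table: [347, 781, 546, 495, -, -, 179]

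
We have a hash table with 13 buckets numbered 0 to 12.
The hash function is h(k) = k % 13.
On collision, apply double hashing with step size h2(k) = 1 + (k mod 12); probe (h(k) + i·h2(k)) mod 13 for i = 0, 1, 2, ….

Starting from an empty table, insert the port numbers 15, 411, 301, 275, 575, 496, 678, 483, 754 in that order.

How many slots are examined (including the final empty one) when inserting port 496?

2

Insert 15: h=2, slot 2 empty => index 2.
Insert 411: h=8, slot 8 empty => index 8.
Insert 301: h=2, h2=2, slot 2 occupied => index 4.
Insert 275: h=2, h2=12, slot 2 occupied => index 1.
Insert 575: h=3, slot 3 empty => index 3.
Insert 496: h=2, h2=5, slot 2 occupied => index 7.
Insert 678: h=2, h2=7, slot 2 occupied => index 9.
Insert 483: h=2, h2=4, slot 2 occupied => index 6.
Insert 754: h=0, slot 0 empty => index 0.
Table: [754, 275, 15, 575, 301, ., 483, 496, 411, 678, ., ., .]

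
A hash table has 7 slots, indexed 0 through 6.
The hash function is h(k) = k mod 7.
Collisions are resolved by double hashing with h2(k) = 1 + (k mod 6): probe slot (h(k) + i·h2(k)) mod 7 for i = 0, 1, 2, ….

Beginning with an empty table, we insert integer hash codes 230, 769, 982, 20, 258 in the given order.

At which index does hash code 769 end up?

1

230 hashes to 6; slot 6 is free -> place at 6.
769 hashes to 6, h2=2; 6 taken -> place at 1.
982 hashes to 2; slot 2 is free -> place at 2.
20 hashes to 6, h2=3; 6,2 taken -> place at 5.
258 hashes to 6, h2=1; 6 taken -> place at 0.
Table: [258, 769, 982, —, —, 20, 230]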